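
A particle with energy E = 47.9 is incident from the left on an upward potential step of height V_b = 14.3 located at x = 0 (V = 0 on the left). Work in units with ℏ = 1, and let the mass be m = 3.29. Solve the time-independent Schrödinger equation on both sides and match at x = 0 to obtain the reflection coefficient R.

R = 0.00782

The wavenumbers are k₁ = √(2mE)/ℏ = 17.75 on the left and k₂ = √(2m(E − V_b))/ℏ = 14.87 on the right.
Continuity of ψ and ψ′ at the step yields the reflection amplitude r = (k₁ − k₂)/(k₁ + k₂) = 0.08842; thus R = |r|² = 0.007817, T = 0.9922.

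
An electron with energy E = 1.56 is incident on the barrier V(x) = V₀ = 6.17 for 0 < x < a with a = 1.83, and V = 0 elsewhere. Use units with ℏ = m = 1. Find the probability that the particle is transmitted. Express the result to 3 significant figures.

Since E < V₀ the interior solution is evanescent with decay constant κ = √(2m(V₀ − E))/ℏ = 3.036.
κa = 5.557, sinh(κa) = 129.5.
The exact tunnelling result is T⁻¹ = 1 + V₀² sinh²(κa) / [4E(V₀ − E)] = 22190, so T = 0.0000451.

T = 0.0000451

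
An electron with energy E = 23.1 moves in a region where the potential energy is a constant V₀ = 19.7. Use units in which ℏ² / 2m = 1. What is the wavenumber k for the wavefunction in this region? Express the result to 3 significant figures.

k = 1.84

With E > V₀ the solution is oscillatory, ψ ∝ e^{±ikx} with k = √(2m(E − V₀))/ℏ.
k = √(2 × 0.5 × 3.4) = 1.844.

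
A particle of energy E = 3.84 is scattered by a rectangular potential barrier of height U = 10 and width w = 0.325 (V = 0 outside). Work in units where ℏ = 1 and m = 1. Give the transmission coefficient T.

T = 0.324

E < U: inside the barrier ψ ∝ e^{±κx} with κ = √(2m(U − E))/ℏ = 3.510.
κw = 1.141, sinh(κw) = 1.405.
The exact tunnelling result is T⁻¹ = 1 + U² sinh²(κw) / [4E(U − E)] = 3.086, so T = 0.324.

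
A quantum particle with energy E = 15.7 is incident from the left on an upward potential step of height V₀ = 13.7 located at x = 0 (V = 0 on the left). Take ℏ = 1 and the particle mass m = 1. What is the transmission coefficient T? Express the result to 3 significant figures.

T = 0.775

On each side the TISE gives plane waves with k = √(2m(E − V))/ℏ: k₁ = √(2·1·15.7) = 5.604, k₂ = √(2·1·2) = 2.000.
Continuity of ψ and ψ′ at the step yields the reflection amplitude r = (k₁ − k₂)/(k₁ + k₂) = 0.4739; thus R = |r|² = 0.2246, T = 0.7754.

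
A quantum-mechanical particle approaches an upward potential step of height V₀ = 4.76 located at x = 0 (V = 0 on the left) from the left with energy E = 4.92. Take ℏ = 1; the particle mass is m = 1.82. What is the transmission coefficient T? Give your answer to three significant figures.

T = 0.518

On each side the TISE gives plane waves with k = √(2m(E − V))/ℏ: k₁ = √(2·1.82·4.92) = 4.232, k₂ = √(2·1.82·0.16) = 0.7632.
Continuity of ψ and ψ′ at the step yields the reflection amplitude r = (k₁ − k₂)/(k₁ + k₂) = 0.6944; thus R = |r|² = 0.4822, T = 0.5178.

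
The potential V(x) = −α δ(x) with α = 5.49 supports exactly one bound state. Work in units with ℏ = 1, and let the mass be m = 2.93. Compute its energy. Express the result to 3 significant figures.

E = -44.2

The bound state is ψ(x) = √κ e^{−κ|x|}. The derivative jump ψ'(0⁺) − ψ'(0⁻) = −(2mα/ℏ²)ψ(0) fixes κ = mα/ℏ² = 16.09.
Then E = −ℏ²κ²/(2m) = −mα²/(2ℏ²) = -44.16.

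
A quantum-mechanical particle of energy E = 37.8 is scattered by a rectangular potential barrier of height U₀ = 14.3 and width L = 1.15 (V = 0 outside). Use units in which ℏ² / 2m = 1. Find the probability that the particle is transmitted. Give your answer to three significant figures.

T = 0.976

Above the barrier the interior wavenumber is k₂ = √(2m(E − U₀))/ℏ = 4.848, giving phase k₂L = 5.575.
Matching at both interfaces gives T⁻¹ = 1 + U₀² sin²(k₂L) / [4E(E − U₀)] = 1.024, hence T = 0.976.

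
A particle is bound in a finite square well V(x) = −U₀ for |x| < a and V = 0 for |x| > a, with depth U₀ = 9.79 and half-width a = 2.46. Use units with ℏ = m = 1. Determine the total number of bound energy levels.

The dimensionless depth is z₀ = a√(2mU₀)/ℏ = 2.46 × √(19.58) = 10.89.
A new bound state (alternating even/odd) appears each time z₀ passes a multiple of π/2, so N = ⌊2z₀/π⌋ + 1 = ⌊6.930⌋ + 1 = 7.

N = 7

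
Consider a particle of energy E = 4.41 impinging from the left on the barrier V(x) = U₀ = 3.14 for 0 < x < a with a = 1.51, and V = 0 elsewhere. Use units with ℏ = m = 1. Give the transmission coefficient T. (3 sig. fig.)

T = 0.835

E > U₀: inside the barrier k₂ = √(2m(E − U₀))/ℏ = 1.594, k₂a = 2.407.
T = [1 + U₀² sin²(k₂a) / (4E(E − U₀))]⁻¹ = 1/1.198 = 0.835.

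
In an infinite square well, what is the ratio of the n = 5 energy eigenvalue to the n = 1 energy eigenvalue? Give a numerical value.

Since E_n ∝ n², the ratio is (5/1)² = 25.

25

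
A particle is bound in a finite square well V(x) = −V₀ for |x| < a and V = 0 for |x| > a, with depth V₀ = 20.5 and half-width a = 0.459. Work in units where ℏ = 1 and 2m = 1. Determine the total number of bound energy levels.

Define the well-strength parameter z₀ = (a/ℏ)√(2mV₀) = 0.459 × √(2·0.5·20.5) = 2.078.
The even/odd transcendental equations gain one root per π/2 in z₀, giving N = 1 + ⌊2z₀/π⌋ = 1 + ⌊1.323⌋ = 2.

N = 2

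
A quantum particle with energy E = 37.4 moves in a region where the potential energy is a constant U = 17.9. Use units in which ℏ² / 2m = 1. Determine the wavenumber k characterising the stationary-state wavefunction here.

With E > U the solution is oscillatory, ψ ∝ e^{±ikx} with k = √(2m(E − U))/ℏ.
k = √(2 × 0.5 × 19.5) = 4.416.

k = 4.42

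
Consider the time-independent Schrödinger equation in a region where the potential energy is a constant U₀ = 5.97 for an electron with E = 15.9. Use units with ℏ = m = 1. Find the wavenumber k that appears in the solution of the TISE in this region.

With E > U₀ the solution is oscillatory, ψ ∝ e^{±ikx} with k = √(2m(E − U₀))/ℏ.
k = √(2 × 1 × 9.93) = 4.456.

k = 4.46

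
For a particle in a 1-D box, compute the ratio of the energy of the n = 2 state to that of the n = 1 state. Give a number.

Since E_n ∝ n², the ratio is (2/1)² = 4.

4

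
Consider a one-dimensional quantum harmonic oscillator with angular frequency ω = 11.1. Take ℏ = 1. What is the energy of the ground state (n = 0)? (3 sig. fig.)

Using E_n = (n + ½)ℏω: E_0 = 0.5 × 11.1 = 5.550.

E = 5.55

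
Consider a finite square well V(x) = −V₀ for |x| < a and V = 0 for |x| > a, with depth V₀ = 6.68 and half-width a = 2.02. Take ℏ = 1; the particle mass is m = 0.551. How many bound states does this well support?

N = 4

The dimensionless depth is z₀ = a√(2mV₀)/ℏ = 2.02 × √(7.361) = 5.481.
A new bound state (alternating even/odd) appears each time z₀ passes a multiple of π/2, so N = ⌊2z₀/π⌋ + 1 = ⌊3.489⌋ + 1 = 4.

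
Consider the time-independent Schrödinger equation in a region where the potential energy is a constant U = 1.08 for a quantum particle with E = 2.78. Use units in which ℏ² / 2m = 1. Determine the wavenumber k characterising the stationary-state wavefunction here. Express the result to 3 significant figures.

k = 1.30

With E > U the solution is oscillatory, ψ ∝ e^{±ikx} with k = √(2m(E − U))/ℏ.
k = √(2 × 0.5 × 1.7) = 1.304.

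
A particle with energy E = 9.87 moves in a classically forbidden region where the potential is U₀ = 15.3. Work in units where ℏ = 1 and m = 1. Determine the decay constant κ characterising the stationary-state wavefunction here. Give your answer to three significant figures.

κ = 3.30

Since E < U₀ the TISE in this region is ψ'' = κ²ψ with κ = √(2m(U₀ − E))/ℏ.
κ = √(2 × 1 × 5.43) = 3.295.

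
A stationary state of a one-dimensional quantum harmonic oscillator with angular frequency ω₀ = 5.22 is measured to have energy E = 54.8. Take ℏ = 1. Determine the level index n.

n = 10

Invert E_n = (n + ½)ℏω₀: n = E/ℏω₀ − ½ = 9.998, so n = 10.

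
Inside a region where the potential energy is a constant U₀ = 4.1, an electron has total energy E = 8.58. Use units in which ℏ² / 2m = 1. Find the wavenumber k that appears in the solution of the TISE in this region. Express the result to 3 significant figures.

k = 2.12

With E > U₀ the solution is oscillatory, ψ ∝ e^{±ikx} with k = √(2m(E − U₀))/ℏ.
k = √(2 × 0.5 × 4.48) = 2.117.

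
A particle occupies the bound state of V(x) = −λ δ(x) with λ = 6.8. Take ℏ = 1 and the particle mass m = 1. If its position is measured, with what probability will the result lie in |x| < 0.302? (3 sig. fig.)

The normalised bound state is ψ = √κ e^{−κ|x|} with κ = mλ/ℏ² = 6.800.
P(|x| < d) = ∫_{−d}^{d} κ e^{−2κ|x|} dx = 1 − e^{−2κd} = 1 − e^{−4.107} = 0.9835.

P = 0.984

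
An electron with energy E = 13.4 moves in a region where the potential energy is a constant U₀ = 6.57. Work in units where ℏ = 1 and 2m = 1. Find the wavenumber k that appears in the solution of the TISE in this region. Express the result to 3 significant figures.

With E > U₀ the solution is oscillatory, ψ ∝ e^{±ikx} with k = √(2m(E − U₀))/ℏ.
k = √(2 × 0.5 × 6.83) = 2.613.

k = 2.61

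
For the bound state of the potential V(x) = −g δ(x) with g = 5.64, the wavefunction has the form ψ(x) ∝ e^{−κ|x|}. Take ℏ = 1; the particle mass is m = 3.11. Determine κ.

Integrating the TISE across x = 0 gives the cusp condition ψ'(0⁺) − ψ'(0⁻) = −(2mg/ℏ²)ψ(0).
With ψ ∝ e^{−κ|x|} this yields −2κ = −2mg/ℏ², so κ = mg/ℏ² = 17.54.

κ = 17.5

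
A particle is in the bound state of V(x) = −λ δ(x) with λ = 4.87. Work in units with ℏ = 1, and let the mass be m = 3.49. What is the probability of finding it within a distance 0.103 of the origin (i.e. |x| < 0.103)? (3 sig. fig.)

The normalised bound state is ψ = √κ e^{−κ|x|} with κ = mλ/ℏ² = 17.00.
P(|x| < d) = ∫_{−d}^{d} κ e^{−2κ|x|} dx = 1 − e^{−2κd} = 1 − e^{−3.501} = 0.9698.

P = 0.970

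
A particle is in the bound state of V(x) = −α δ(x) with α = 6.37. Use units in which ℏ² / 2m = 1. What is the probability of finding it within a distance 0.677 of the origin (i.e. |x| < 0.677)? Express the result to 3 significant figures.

P = 0.987

The normalised bound state is ψ = √κ e^{−κ|x|} with κ = mα/ℏ² = 3.185.
P(|x| < d) = ∫_{−d}^{d} κ e^{−2κ|x|} dx = 1 − e^{−2κd} = 1 − e^{−4.312} = 0.9866.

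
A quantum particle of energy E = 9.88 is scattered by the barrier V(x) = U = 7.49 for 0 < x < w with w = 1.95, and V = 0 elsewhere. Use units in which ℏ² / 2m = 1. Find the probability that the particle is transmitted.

Above the barrier the interior wavenumber is k₂ = √(2m(E − U))/ℏ = 1.546, giving phase k₂w = 3.015.
Matching at both interfaces gives T⁻¹ = 1 + U² sin²(k₂w) / [4E(E − U)] = 1.010, hence T = 0.991.

T = 0.991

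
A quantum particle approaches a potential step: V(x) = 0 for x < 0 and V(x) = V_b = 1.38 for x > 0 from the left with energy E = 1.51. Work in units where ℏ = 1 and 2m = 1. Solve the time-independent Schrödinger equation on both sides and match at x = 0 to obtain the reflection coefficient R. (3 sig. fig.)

The wavenumbers are k₁ = √(2mE)/ℏ = 1.229 on the left and k₂ = √(2m(E − V_b))/ℏ = 0.3606 on the right.
Matching ψ and ψ′ at x = 0 gives r = (k₁ − k₂)/(k₁ + k₂), so R = r² = 0.2984 and T = 1 − R = 0.7016.

R = 0.298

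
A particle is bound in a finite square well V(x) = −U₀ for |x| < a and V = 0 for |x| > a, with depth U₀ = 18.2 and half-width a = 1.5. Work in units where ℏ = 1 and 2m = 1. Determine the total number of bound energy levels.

N = 5

The dimensionless depth is z₀ = a√(2mU₀)/ℏ = 1.5 × √(18.20) = 6.399.
The even/odd transcendental equations gain one root per π/2 in z₀, giving N = 1 + ⌊2z₀/π⌋ = 1 + ⌊4.074⌋ = 5.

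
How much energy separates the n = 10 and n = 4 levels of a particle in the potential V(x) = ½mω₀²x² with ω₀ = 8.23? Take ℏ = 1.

E_n = ℏω₀(n + ½), so ΔE = (10 − 4) ℏω₀ = 6 × 8.23 = 49.38.

ΔE = 49.4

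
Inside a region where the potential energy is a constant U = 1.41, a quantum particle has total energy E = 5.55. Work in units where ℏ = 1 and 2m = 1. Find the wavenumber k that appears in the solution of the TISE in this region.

With E > U the solution is oscillatory, ψ ∝ e^{±ikx} with k = √(2m(E − U))/ℏ.
k = √(2 × 0.5 × 4.14) = 2.035.

k = 2.03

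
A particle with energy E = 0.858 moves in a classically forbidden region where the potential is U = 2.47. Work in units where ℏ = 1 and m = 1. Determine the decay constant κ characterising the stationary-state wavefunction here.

κ = 1.80

Since E < U the TISE in this region is ψ'' = κ²ψ with κ = √(2m(U − E))/ℏ.
κ = √(2 × 1 × 1.612) = 1.796.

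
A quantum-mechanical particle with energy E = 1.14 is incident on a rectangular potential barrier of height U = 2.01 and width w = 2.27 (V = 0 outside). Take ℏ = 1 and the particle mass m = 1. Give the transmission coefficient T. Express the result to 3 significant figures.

T = 0.00980

E < U: inside the barrier ψ ∝ e^{±κx} with κ = √(2m(U − E))/ℏ = 1.319.
κw = 2.994, sinh(κw) = 9.961.
Matching ψ, ψ′ at both faces gives T = [1 + U² sinh²(κw) / (4E(U − E))]⁻¹ = 1/102.0 = 0.00980.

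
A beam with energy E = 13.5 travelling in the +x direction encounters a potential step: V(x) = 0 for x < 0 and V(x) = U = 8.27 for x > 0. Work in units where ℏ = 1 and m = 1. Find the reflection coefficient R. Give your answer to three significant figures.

R = 0.0542

On each side the TISE gives plane waves with k = √(2m(E − V))/ℏ: k₁ = √(2·1·13.5) = 5.196, k₂ = √(2·1·5.23) = 3.234.
Matching ψ and ψ′ at x = 0 gives r = (k₁ − k₂)/(k₁ + k₂), so R = r² = 0.05416 and T = 1 − R = 0.9458.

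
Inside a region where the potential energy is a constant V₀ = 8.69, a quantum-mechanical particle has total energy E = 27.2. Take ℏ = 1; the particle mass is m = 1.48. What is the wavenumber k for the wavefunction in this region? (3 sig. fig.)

k = 7.40

With E > V₀ the solution is oscillatory, ψ ∝ e^{±ikx} with k = √(2m(E − V₀))/ℏ.
k = √(2 × 1.48 × 18.51) = 7.402.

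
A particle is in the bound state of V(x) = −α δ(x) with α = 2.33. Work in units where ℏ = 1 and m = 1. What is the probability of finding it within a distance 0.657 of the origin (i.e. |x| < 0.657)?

The normalised bound state is ψ = √κ e^{−κ|x|} with κ = mα/ℏ² = 2.330.
P(|x| < d) = ∫_{−d}^{d} κ e^{−2κ|x|} dx = 1 − e^{−2κd} = 1 − e^{−3.062} = 0.9532.

P = 0.953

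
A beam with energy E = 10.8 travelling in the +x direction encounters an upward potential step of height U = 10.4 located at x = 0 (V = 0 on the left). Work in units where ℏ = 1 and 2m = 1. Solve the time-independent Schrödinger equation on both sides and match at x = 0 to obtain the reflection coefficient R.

The wavenumbers are k₁ = √(2mE)/ℏ = 3.286 on the left and k₂ = √(2m(E − U))/ℏ = 0.6325 on the right.
Continuity of ψ and ψ′ at the step yields the reflection amplitude r = (k₁ − k₂)/(k₁ + k₂) = 0.6772; thus R = |r|² = 0.4586, T = 0.5414.

R = 0.459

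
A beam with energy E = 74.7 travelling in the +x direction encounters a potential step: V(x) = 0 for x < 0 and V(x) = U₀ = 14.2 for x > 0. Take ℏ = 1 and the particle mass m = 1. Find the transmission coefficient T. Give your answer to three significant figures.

On each side the TISE gives plane waves with k = √(2m(E − V))/ℏ: k₁ = √(2·1·74.7) = 12.22, k₂ = √(2·1·60.5) = 11.00.
Matching ψ and ψ′ at x = 0 gives r = (k₁ − k₂)/(k₁ + k₂), so R = r² = 0.002773 and T = 1 − R = 0.9972.

T = 0.997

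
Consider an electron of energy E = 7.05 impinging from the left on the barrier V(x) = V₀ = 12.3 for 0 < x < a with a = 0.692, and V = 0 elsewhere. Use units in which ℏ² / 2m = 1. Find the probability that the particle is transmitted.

T = 0.152

Since E < V₀ the interior solution is evanescent with decay constant κ = √(2m(V₀ − E))/ℏ = 2.291.
κa = 1.586, sinh(κa) = 2.339.
Matching ψ, ψ′ at both faces gives T = [1 + V₀² sinh²(κa) / (4E(V₀ − E))]⁻¹ = 1/6.589 = 0.152.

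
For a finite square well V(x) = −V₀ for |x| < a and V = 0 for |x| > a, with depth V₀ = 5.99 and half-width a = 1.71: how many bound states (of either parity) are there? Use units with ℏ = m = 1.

Define the well-strength parameter z₀ = (a/ℏ)√(2mV₀) = 1.71 × √(2·1·5.99) = 5.919.
The even/odd transcendental equations gain one root per π/2 in z₀, giving N = 1 + ⌊2z₀/π⌋ = 1 + ⌊3.768⌋ = 4.

N = 4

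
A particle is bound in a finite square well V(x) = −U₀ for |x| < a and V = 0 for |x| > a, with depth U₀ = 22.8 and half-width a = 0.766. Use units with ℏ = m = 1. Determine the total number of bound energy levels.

Define the well-strength parameter z₀ = (a/ℏ)√(2mU₀) = 0.766 × √(2·1·22.8) = 5.173.
A new bound state (alternating even/odd) appears each time z₀ passes a multiple of π/2, so N = ⌊2z₀/π⌋ + 1 = ⌊3.293⌋ + 1 = 4.

N = 4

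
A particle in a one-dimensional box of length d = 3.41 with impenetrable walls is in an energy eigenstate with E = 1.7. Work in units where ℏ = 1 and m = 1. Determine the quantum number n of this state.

For an infinite well E_n = n²π²ℏ²/(2md²), so n = (d/πℏ)√(2mE).
n = (3.41/π) × √(2 × 1 × 1.7) = 2.001 → n = 2.

n = 2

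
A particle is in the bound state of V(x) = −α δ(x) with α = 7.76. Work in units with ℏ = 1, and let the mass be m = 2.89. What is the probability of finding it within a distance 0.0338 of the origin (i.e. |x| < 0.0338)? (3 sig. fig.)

P = 0.780

The normalised bound state is ψ = √κ e^{−κ|x|} with κ = mα/ℏ² = 22.43.
P(|x| < d) = ∫_{−d}^{d} κ e^{−2κ|x|} dx = 1 − e^{−2κd} = 1 − e^{−1.516} = 0.7804.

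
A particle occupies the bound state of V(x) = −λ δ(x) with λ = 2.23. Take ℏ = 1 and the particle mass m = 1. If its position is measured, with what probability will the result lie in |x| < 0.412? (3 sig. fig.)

P = 0.841

The normalised bound state is ψ = √κ e^{−κ|x|} with κ = mλ/ℏ² = 2.230.
P(|x| < d) = ∫_{−d}^{d} κ e^{−2κ|x|} dx = 1 − e^{−2κd} = 1 − e^{−1.838} = 0.8408.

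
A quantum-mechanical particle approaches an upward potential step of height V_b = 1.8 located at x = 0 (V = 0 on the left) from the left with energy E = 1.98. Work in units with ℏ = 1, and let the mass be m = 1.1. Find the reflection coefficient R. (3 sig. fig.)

On each side the TISE gives plane waves with k = √(2m(E − V))/ℏ: k₁ = √(2·1.1·1.98) = 2.087, k₂ = √(2·1.1·0.18) = 0.6293.
Matching ψ and ψ′ at x = 0 gives r = (k₁ − k₂)/(k₁ + k₂), so R = r² = 0.2880 and T = 1 − R = 0.7120.

R = 0.288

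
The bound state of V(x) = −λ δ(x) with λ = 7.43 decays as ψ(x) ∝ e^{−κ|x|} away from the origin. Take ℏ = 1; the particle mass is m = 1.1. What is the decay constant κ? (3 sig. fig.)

Integrating the TISE across x = 0 gives the cusp condition ψ'(0⁺) − ψ'(0⁻) = −(2mλ/ℏ²)ψ(0).
With ψ ∝ e^{−κ|x|} this yields −2κ = −2mλ/ℏ², so κ = mλ/ℏ² = 8.173.

κ = 8.17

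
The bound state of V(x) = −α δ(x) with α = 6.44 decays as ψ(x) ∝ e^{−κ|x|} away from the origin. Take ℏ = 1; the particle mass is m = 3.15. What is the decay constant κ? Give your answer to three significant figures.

Integrating the TISE across x = 0 gives the cusp condition ψ'(0⁺) − ψ'(0⁻) = −(2mα/ℏ²)ψ(0).
With ψ ∝ e^{−κ|x|} this yields −2κ = −2mα/ℏ², so κ = mα/ℏ² = 20.29.

κ = 20.3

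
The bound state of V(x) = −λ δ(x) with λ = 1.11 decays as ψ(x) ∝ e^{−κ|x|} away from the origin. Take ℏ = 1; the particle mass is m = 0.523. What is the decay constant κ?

Integrating the TISE across x = 0 gives the cusp condition ψ'(0⁺) − ψ'(0⁻) = −(2mλ/ℏ²)ψ(0).
With ψ ∝ e^{−κ|x|} this yields −2κ = −2mλ/ℏ², so κ = mλ/ℏ² = 0.5805.

κ = 0.581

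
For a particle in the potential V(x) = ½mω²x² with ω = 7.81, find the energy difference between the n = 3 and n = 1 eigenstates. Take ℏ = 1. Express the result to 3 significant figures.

E_n = ℏω(n + ½), so ΔE = (3 − 1) ℏω = 2 × 7.81 = 15.62.

ΔE = 15.6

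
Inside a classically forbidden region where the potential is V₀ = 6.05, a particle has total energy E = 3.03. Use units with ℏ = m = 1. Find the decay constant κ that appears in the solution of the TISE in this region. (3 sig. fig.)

κ = 2.46

Since E < V₀ the TISE in this region is ψ'' = κ²ψ with κ = √(2m(V₀ − E))/ℏ.
κ = √(2 × 1 × 3.02) = 2.458.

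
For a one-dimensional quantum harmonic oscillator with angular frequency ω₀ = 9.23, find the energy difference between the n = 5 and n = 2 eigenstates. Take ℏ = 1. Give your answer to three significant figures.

E_n = ℏω₀(n + ½), so ΔE = (5 − 2) ℏω₀ = 3 × 9.23 = 27.69.

ΔE = 27.7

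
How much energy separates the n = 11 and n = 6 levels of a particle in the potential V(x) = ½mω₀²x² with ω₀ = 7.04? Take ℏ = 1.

ΔE = 35.2

E_n = ℏω₀(n + ½), so ΔE = (11 − 6) ℏω₀ = 5 × 7.04 = 35.20.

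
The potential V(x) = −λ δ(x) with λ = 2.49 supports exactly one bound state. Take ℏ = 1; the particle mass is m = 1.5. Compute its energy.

E = -4.65

The bound state is ψ(x) = √κ e^{−κ|x|}. The derivative jump ψ'(0⁺) − ψ'(0⁻) = −(2mλ/ℏ²)ψ(0) fixes κ = mλ/ℏ² = 3.735.
Then E = −ℏ²κ²/(2m) = −mλ²/(2ℏ²) = -4.650.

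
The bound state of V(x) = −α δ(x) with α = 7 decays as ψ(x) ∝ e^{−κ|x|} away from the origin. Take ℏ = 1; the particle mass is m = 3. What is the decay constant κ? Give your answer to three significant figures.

Integrating the TISE across x = 0 gives the cusp condition ψ'(0⁺) − ψ'(0⁻) = −(2mα/ℏ²)ψ(0).
With ψ ∝ e^{−κ|x|} this yields −2κ = −2mα/ℏ², so κ = mα/ℏ² = 21.00.

κ = 21.0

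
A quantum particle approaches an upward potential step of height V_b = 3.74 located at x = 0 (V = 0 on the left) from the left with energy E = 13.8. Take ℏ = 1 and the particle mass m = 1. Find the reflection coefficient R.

On each side the TISE gives plane waves with k = √(2m(E − V))/ℏ: k₁ = √(2·1·13.8) = 5.254, k₂ = √(2·1·10.06) = 4.486.
Continuity of ψ and ψ′ at the step yields the reflection amplitude r = (k₁ − k₂)/(k₁ + k₂) = 0.07886; thus R = |r|² = 0.006219, T = 0.9938.

R = 0.00622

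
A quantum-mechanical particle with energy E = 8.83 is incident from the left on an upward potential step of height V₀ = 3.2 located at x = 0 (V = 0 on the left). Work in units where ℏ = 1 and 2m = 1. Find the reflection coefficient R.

The wavenumbers are k₁ = √(2mE)/ℏ = 2.972 on the left and k₂ = √(2m(E − V₀))/ℏ = 2.373 on the right.
Continuity of ψ and ψ′ at the step yields the reflection amplitude r = (k₁ − k₂)/(k₁ + k₂) = 0.1120; thus R = |r|² = 0.01255, T = 0.9874.

R = 0.0126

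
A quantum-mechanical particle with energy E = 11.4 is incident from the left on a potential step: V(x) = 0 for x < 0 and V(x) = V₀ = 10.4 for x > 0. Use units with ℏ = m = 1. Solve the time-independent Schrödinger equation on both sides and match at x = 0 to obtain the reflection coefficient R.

R = 0.295

The wavenumbers are k₁ = √(2mE)/ℏ = 4.775 on the left and k₂ = √(2m(E − V₀))/ℏ = 1.414 on the right.
Continuity of ψ and ψ′ at the step yields the reflection amplitude r = (k₁ − k₂)/(k₁ + k₂) = 0.5430; thus R = |r|² = 0.2949, T = 0.7051.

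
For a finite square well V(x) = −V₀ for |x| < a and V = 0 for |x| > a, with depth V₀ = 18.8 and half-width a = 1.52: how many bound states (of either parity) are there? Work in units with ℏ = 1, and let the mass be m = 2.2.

Define the well-strength parameter z₀ = (a/ℏ)√(2mV₀) = 1.52 × √(2·2.2·18.8) = 13.82.
The even/odd transcendental equations gain one root per π/2 in z₀, giving N = 1 + ⌊2z₀/π⌋ = 1 + ⌊8.801⌋ = 9.

N = 9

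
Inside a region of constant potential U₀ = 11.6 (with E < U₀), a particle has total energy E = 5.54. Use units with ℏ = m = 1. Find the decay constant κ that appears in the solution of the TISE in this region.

Since E < U₀ the TISE in this region is ψ'' = κ²ψ with κ = √(2m(U₀ − E))/ℏ.
κ = √(2 × 1 × 6.06) = 3.481.

κ = 3.48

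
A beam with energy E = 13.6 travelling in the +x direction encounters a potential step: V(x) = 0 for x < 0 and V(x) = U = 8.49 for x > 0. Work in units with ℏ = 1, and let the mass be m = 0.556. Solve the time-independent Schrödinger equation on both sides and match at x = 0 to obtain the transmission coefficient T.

T = 0.942

On each side the TISE gives plane waves with k = √(2m(E − V))/ℏ: k₁ = √(2·0.556·13.6) = 3.889, k₂ = √(2·0.556·5.11) = 2.384.
Continuity of ψ and ψ′ at the step yields the reflection amplitude r = (k₁ − k₂)/(k₁ + k₂) = 0.2399; thus R = |r|² = 0.05757, T = 0.9424.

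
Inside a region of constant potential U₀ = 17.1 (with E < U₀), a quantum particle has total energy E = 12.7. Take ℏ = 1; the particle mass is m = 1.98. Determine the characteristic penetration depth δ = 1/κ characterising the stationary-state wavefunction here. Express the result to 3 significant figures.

Since E < U₀ the TISE in this region is ψ'' = κ²ψ with κ = √(2m(U₀ − E))/ℏ.
κ = √(2 × 1.98 × 4.4) = 4.174. The penetration depth is δ = 1/κ = 0.240.

δ = 0.240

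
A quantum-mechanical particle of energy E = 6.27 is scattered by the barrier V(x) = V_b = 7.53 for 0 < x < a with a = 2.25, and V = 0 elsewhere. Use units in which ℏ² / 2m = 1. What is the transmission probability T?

T = 0.0142

Since E < V_b the interior solution is evanescent with decay constant κ = √(2m(V_b − E))/ℏ = 1.122.
κa = 2.526, sinh(κa) = 6.209.
Matching ψ, ψ′ at both faces gives T = [1 + V_b² sinh²(κa) / (4E(V_b − E))]⁻¹ = 1/70.18 = 0.0142.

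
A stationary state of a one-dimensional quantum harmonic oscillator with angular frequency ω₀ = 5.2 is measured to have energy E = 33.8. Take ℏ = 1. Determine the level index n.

E_n = ℏω₀(n + ½) ⇒ n = E/(ℏω₀) − ½ = 33.8/5.2 − 0.5 = 6.000 → n = 6.

n = 6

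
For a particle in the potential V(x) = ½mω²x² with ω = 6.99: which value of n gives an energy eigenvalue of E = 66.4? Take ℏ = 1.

Invert E_n = (n + ½)ℏω: n = E/ℏω − ½ = 8.999, so n = 9.

n = 9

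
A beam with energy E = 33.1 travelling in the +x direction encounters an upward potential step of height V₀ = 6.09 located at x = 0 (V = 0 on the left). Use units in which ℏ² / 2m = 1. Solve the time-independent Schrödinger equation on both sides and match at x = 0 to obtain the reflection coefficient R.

The wavenumbers are k₁ = √(2mE)/ℏ = 5.753 on the left and k₂ = √(2m(E − V₀))/ℏ = 5.197 on the right.
Continuity of ψ and ψ′ at the step yields the reflection amplitude r = (k₁ − k₂)/(k₁ + k₂) = 0.05079; thus R = |r|² = 0.002579, T = 0.9974.

R = 0.00258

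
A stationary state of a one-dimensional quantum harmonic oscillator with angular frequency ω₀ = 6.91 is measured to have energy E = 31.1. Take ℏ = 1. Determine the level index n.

E_n = ℏω₀(n + ½) ⇒ n = E/(ℏω₀) − ½ = 31.1/6.91 − 0.5 = 4.001 → n = 4.

n = 4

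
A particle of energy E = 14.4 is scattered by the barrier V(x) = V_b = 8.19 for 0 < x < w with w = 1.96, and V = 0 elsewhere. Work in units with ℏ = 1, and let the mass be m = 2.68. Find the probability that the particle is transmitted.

T = 0.855

Above the barrier the interior wavenumber is k₂ = √(2m(E − V_b))/ℏ = 5.769, giving phase k₂w = 11.31.
T = [1 + V_b² sin²(k₂w) / (4E(E − V_b))]⁻¹ = 1/1.170 = 0.855.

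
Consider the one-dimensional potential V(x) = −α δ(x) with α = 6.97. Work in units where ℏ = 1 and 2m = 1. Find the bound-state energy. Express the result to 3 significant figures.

For x ≠ 0 the bound state is ψ ∝ e^{−κ|x|}; integrating the TISE across the delta gives the cusp condition 2κ = 2mα/ℏ², so κ = 3.485.
Then E = −ℏ²κ²/(2m) = −mα²/(2ℏ²) = -12.15.

E = -12.1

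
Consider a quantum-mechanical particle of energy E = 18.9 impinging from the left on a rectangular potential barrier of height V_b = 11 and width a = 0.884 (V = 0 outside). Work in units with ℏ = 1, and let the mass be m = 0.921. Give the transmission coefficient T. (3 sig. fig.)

E > V_b: inside the barrier k₂ = √(2m(E − V_b))/ℏ = 3.815, k₂a = 3.372.
Matching at both interfaces gives T⁻¹ = 1 + V_b² sin²(k₂a) / [4E(E − V_b)] = 1.011, hence T = 0.990.

T = 0.990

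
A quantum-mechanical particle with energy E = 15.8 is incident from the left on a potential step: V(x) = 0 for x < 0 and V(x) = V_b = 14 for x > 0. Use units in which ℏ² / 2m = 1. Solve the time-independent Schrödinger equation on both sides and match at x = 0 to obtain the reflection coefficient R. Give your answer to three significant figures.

R = 0.245

On each side the TISE gives plane waves with k = √(2m(E − V))/ℏ: k₁ = √(2·½·15.8) = 3.975, k₂ = √(2·½·1.8) = 1.342.
Matching ψ and ψ′ at x = 0 gives r = (k₁ − k₂)/(k₁ + k₂), so R = r² = 0.2453 and T = 1 − R = 0.7547.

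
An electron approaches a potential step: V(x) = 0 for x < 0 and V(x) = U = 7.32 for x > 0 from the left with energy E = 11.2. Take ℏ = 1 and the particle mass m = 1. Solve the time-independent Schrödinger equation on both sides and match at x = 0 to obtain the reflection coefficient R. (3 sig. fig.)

The wavenumbers are k₁ = √(2mE)/ℏ = 4.733 on the left and k₂ = √(2m(E − U))/ℏ = 2.786 on the right.
Matching ψ and ψ′ at x = 0 gives r = (k₁ − k₂)/(k₁ + k₂), so R = r² = 0.06707 and T = 1 − R = 0.9329.

R = 0.0671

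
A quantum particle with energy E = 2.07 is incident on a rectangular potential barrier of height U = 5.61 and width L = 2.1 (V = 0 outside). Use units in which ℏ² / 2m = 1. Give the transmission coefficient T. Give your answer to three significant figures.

T = 0.00138

E < U: inside the barrier ψ ∝ e^{±κx} with κ = √(2m(U − E))/ℏ = 1.881.
κL = 3.951, sinh(κL) = 25.99.
Matching ψ, ψ′ at both faces gives T = [1 + U² sinh²(κL) / (4E(U − E))]⁻¹ = 1/726.1 = 0.00138.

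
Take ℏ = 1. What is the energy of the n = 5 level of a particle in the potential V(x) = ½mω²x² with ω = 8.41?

E = 46.3

The oscillator eigenvalues are E_n = ℏω(n + ½), so E_5 = 8.41 × 5.5 = 46.26.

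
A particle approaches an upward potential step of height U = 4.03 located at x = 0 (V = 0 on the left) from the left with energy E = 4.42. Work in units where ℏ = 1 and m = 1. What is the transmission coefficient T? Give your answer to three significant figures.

On each side the TISE gives plane waves with k = √(2m(E − V))/ℏ: k₁ = √(2·1·4.42) = 2.973, k₂ = √(2·1·0.39) = 0.8832.
Matching ψ and ψ′ at x = 0 gives r = (k₁ − k₂)/(k₁ + k₂), so R = r² = 0.2937 and T = 1 − R = 0.7063.

T = 0.706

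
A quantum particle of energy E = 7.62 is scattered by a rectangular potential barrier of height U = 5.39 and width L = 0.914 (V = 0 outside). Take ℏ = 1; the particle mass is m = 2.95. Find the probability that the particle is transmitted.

T = 0.987

E > U: inside the barrier k₂ = √(2m(E − U))/ℏ = 3.627, k₂L = 3.315.
T = [1 + U² sin²(k₂L) / (4E(E − U))]⁻¹ = 1/1.013 = 0.987.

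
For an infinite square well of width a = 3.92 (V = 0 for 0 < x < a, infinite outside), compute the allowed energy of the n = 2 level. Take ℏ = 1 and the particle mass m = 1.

Requiring ψ(0) = ψ(a) = 0 quantises k = nπ/a, hence E_n = ℏ²k²/2m = n²π²ℏ²/(2ma²).
E_2 = 2² × π² / (2 × 1 × 3.92²) = 1.285.

E = 1.28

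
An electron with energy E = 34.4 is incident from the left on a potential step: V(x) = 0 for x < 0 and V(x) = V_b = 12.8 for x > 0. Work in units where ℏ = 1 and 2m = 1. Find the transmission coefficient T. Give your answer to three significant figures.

The wavenumbers are k₁ = √(2mE)/ℏ = 5.865 on the left and k₂ = √(2m(E − V_b))/ℏ = 4.648 on the right.
Matching ψ and ψ′ at x = 0 gives r = (k₁ − k₂)/(k₁ + k₂), so R = r² = 0.01341 and T = 1 − R = 0.9866.

T = 0.987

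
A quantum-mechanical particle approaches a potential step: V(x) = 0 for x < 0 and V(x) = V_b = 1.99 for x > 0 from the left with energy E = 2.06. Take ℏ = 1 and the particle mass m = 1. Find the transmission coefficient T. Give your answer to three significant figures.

T = 0.526

The wavenumbers are k₁ = √(2mE)/ℏ = 2.030 on the left and k₂ = √(2m(E − V_b))/ℏ = 0.3742 on the right.
Matching ψ and ψ′ at x = 0 gives r = (k₁ − k₂)/(k₁ + k₂), so R = r² = 0.4743 and T = 1 − R = 0.5257.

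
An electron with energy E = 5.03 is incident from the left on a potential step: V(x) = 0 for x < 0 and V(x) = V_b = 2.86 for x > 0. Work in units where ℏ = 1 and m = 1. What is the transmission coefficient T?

On each side the TISE gives plane waves with k = √(2m(E − V))/ℏ: k₁ = √(2·1·5.03) = 3.172, k₂ = √(2·1·2.17) = 2.083.
Matching ψ and ψ′ at x = 0 gives r = (k₁ − k₂)/(k₁ + k₂), so R = r² = 0.04290 and T = 1 − R = 0.9571.

T = 0.957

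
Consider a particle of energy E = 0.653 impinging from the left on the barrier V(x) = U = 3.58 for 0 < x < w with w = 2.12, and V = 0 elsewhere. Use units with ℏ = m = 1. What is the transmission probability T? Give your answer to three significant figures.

T = 0.0000836

E < U: inside the barrier ψ ∝ e^{±κx} with κ = √(2m(U − E))/ℏ = 2.420.
κw = 5.129, sinh(κw) = 84.45.
Matching ψ, ψ′ at both faces gives T = [1 + U² sinh²(κw) / (4E(U − E))]⁻¹ = 1/11960 = 0.0000836.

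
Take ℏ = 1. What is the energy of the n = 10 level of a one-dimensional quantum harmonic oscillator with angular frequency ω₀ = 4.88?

E = 51.2

The oscillator eigenvalues are E_n = ℏω₀(n + ½), so E_10 = 4.88 × 10.5 = 51.24.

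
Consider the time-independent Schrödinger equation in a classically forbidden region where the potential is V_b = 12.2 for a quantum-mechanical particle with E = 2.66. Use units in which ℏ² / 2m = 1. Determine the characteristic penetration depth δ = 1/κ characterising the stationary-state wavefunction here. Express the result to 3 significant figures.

Since E < V_b the TISE in this region is ψ'' = κ²ψ with κ = √(2m(V_b − E))/ℏ.
κ = √(2 × 0.5 × 9.54) = 3.089. The penetration depth is δ = 1/κ = 0.324.

δ = 0.324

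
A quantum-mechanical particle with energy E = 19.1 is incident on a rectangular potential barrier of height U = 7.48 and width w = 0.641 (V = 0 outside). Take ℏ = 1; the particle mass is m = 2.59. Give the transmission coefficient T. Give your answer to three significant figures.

T = 0.944

E > U: inside the barrier k₂ = √(2m(E − U))/ℏ = 7.758, k₂w = 4.973.
T = [1 + U² sin²(k₂w) / (4E(E − U))]⁻¹ = 1/1.059 = 0.944.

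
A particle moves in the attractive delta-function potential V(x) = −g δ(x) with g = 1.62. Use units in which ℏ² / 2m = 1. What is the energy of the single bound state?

The bound state is ψ(x) = √κ e^{−κ|x|}. The derivative jump ψ'(0⁺) − ψ'(0⁻) = −(2mg/ℏ²)ψ(0) fixes κ = mg/ℏ² = 0.8100.
Then E = −ℏ²κ²/(2m) = −mg²/(2ℏ²) = -0.6561.

E = -0.656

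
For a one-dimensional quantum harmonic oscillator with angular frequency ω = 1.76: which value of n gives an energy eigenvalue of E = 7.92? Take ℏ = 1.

E_n = ℏω(n + ½) ⇒ n = E/(ℏω) − ½ = 7.92/1.76 − 0.5 = 4.000 → n = 4.

n = 4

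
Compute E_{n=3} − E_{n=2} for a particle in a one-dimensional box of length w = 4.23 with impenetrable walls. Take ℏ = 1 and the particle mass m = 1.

ΔE = 1.38

E_n = n²π²ℏ²/(2mw²), so ΔE = (3² − 2²) π²ℏ²/(2mw²).
ΔE = 5 × π² / (2 × 1 × 4.23²) = 1.379.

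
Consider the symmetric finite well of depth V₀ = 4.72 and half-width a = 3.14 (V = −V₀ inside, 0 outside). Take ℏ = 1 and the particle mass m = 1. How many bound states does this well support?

The dimensionless depth is z₀ = a√(2mV₀)/ℏ = 3.14 × √(9.440) = 9.648.
The even/odd transcendental equations gain one root per π/2 in z₀, giving N = 1 + ⌊2z₀/π⌋ = 1 + ⌊6.142⌋ = 7.

N = 7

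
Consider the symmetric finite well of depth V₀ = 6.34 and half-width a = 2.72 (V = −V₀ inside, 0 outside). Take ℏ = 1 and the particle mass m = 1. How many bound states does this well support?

Define the well-strength parameter z₀ = (a/ℏ)√(2mV₀) = 2.72 × √(2·1·6.34) = 9.686.
The even/odd transcendental equations gain one root per π/2 in z₀, giving N = 1 + ⌊2z₀/π⌋ = 1 + ⌊6.166⌋ = 7.

N = 7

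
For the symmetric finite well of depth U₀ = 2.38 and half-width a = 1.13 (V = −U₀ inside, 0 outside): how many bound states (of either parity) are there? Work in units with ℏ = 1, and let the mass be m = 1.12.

N = 2

Define the well-strength parameter z₀ = (a/ℏ)√(2mU₀) = 1.13 × √(2·1.12·2.38) = 2.609.
The even/odd transcendental equations gain one root per π/2 in z₀, giving N = 1 + ⌊2z₀/π⌋ = 1 + ⌊1.661⌋ = 2.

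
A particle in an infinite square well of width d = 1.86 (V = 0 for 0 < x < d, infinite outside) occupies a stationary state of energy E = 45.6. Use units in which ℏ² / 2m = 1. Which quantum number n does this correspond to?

For an infinite well E_n = n²π²ℏ²/(2md²), so n = (d/πℏ)√(2mE).
n = (1.86/π) × √(2 × 0.5 × 45.6) = 3.998 → n = 4.

n = 4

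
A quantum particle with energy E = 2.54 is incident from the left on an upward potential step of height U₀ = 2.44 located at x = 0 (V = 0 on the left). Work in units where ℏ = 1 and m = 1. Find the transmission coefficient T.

On each side the TISE gives plane waves with k = √(2m(E − V))/ℏ: k₁ = √(2·1·2.54) = 2.254, k₂ = √(2·1·0.1) = 0.4472.
Continuity of ψ and ψ′ at the step yields the reflection amplitude r = (k₁ − k₂)/(k₁ + k₂) = 0.6689; thus R = |r|² = 0.4474, T = 0.5526.

T = 0.553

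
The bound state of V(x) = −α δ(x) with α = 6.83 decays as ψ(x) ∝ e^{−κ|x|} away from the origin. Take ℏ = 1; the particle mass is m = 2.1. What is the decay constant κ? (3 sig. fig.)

Integrating the TISE across x = 0 gives the cusp condition ψ'(0⁺) − ψ'(0⁻) = −(2mα/ℏ²)ψ(0).
With ψ ∝ e^{−κ|x|} this yields −2κ = −2mα/ℏ², so κ = mα/ℏ² = 14.34.

κ = 14.3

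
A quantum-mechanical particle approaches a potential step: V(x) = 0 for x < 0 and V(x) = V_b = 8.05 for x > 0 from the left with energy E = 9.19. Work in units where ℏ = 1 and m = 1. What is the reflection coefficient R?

The wavenumbers are k₁ = √(2mE)/ℏ = 4.287 on the left and k₂ = √(2m(E − V_b))/ℏ = 1.510 on the right.
Continuity of ψ and ψ′ at the step yields the reflection amplitude r = (k₁ − k₂)/(k₁ + k₂) = 0.4791; thus R = |r|² = 0.2295, T = 0.7705.

R = 0.230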